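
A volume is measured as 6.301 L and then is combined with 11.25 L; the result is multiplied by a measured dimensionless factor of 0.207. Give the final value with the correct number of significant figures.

6.301 L + 11.25 L = 17.551 L; the sum is limited to 2 decimal places (4 s.f.).
Carrying full precision, 17.551 × 0.207 = 3.633057 L; 0.207 has 3 s.f., so the result keeps min(4, 3) = 3 s.f.
Rounded to 3 significant figures: 3.63 L.

3.63 L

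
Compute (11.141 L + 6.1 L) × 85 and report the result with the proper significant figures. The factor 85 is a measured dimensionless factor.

1.5 × 10³ L

11.141 L + 6.1 L = 17.241 L; the sum is limited to 1 decimal place (3 s.f.).
Carrying full precision, 17.241 × 85 = 1465.485 L; 85 has 2 s.f., so the result keeps min(3, 2) = 2 s.f.
Rounded to 2 significant figures: 1.5 × 10³ L.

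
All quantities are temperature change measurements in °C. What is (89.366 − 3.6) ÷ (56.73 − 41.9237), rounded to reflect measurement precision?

5.79

89.366 − 3.6 = 85.766, limited to 1 d.p. → 3 s.f.; 56.73 − 41.9237 = 14.8063, limited to 2 d.p. → 4 s.f.
Carrying full precision, 85.766 ÷ 14.8063 = 5.79253425907…; keep min(3, 4) = 3 s.f.
Rounded to 3 significant figures: 5.79.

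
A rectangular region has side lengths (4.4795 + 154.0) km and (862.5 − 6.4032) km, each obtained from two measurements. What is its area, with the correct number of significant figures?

4.4795 + 154.0 = 158.4795, limited to 1 d.p. → 4 s.f.; 862.5 − 6.4032 = 856.0968, limited to 1 d.p. → 4 s.f.
Carrying full precision, 158.4795 × 856.0968 = 135673.792816…; keep min(4, 4) = 4 s.f.
Rounded to 4 significant figures: 1.357 × 10^5 km².

1.357 × 10^5 km²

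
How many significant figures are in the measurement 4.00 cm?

3

4.00: trailing zeros after a decimal point are significant.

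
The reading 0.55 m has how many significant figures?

2

0.55: leading zeros are not significant.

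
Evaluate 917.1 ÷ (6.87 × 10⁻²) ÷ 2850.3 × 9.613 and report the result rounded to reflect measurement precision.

917.1 ÷ (6.87 × 10⁻²) ÷ 2850.3 × 9.613 = 45.0223672158…
Multiplication/division keeps the fewest significant figures: 917.1 → 4 s.f., 6.87 × 10⁻² → 3 s.f., 2850.3 → 5 s.f., 9.613 → 4 s.f.; limit is 3.
Rounded to 3 significant figures: 45.0.

45.0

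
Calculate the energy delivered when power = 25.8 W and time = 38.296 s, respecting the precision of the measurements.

energy delivered = 25.8 W × 38.296 s = 988.0368 J.
25.8 has 3 significant figures; 38.296 has 5.
Division/multiplication keeps the fewest: 3 significant figures.
Rounded: 988 J.

988 J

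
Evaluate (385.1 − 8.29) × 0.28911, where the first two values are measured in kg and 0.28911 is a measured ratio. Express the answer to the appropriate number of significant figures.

108.9 kg

385.1 kg − 8.29 kg = 376.81 kg; the difference is limited to 1 decimal place (4 s.f.).
Carrying full precision, 376.81 × 0.28911 = 108.9395391 kg; 0.28911 has 5 s.f., so the result keeps min(4, 5) = 4 s.f.
Rounded to 4 significant figures: 108.9 kg.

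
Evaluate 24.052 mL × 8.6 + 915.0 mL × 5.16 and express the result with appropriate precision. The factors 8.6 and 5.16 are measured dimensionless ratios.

4.93 × 10³ mL

24.052 × 8.6 = 206.8472 → 2.1 × 10² mL (2 s.f., last digit at the 10^1 place).
915.0 × 5.16 = 4721.4 → 4.72 × 10³ mL (3 s.f., last digit at the 10^1 place).
Sum: 4928.2472 mL; keep the coarser place, 10^1.
Result: 4.93 × 10³ mL.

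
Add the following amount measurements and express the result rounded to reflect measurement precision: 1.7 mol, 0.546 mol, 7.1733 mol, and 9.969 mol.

19.4 mol

1.7 mol + 0.546 mol + 7.1733 mol + 9.969 mol = 19.3883 mol.
Addition/subtraction keeps the fewest decimal places: 1.7 → 1 decimal place, 0.546 → 3 decimal places, 7.1733 → 4 decimal places, 9.969 → 3 decimal places; limit is 1.
Rounded to 1 decimal place: 19.4 mol.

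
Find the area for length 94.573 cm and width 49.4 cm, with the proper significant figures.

area = 94.573 cm × 49.4 cm = 4671.9062 cm².
94.573 has 5 significant figures; 49.4 has 3.
Division/multiplication keeps the fewest: 3 significant figures.
Rounded: 4.67 × 10^3 cm².

4.67 × 10^3 cm²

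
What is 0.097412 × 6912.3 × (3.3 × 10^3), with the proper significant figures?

2.2 × 10^6

0.097412 × 6912.3 × (3.3 × 10^3) = 2222025.19308
Multiplication/division keeps the fewest significant figures: 0.097412 → 5 s.f., 6912.3 → 5 s.f., 3.3 × 10^3 → 2 s.f.; limit is 2.
Rounded to 2 significant figures: 2.2 × 10^6.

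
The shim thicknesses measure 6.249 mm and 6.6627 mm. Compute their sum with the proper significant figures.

6.249 mm + 6.6627 mm = 12.9117 mm.
Addition/subtraction keeps the fewest decimal places: 6.249 → 3 decimal places, 6.6627 → 4 decimal places; limit is 3.
Rounded to 3 decimal places: 12.912 mm.

12.912 mm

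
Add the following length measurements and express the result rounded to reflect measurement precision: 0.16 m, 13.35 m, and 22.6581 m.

36.17 m

0.16 m + 13.35 m + 22.6581 m = 36.1681 m.
Addition/subtraction keeps the fewest decimal places: 0.16 → 2 decimal places, 13.35 → 2 decimal places, 22.6581 → 4 decimal places; limit is 2.
Rounded to 2 decimal places: 36.17 m.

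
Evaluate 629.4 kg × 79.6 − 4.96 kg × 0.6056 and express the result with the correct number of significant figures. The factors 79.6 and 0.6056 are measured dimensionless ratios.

629.4 × 79.6 = 50100.24 → 5.01 × 10^4 kg (3 s.f., last digit at the 10^2 place).
4.96 × 0.6056 = 3.003776 → 3.00 kg (3 s.f., last digit at the 10^-2 place).
Difference: 50097.236224 kg; keep the coarser place, 10^2.
Result: 5.01 × 10^4 kg.

5.01 × 10^4 kg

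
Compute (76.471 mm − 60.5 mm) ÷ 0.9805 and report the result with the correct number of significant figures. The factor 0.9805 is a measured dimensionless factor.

76.471 mm − 60.5 mm = 15.971 mm; the difference is limited to 1 decimal place (3 s.f.).
Carrying full precision, 15.971 ÷ 0.9805 = 16.2886282509… mm; 0.9805 has 4 s.f., so the result keeps min(3, 4) = 3 s.f.
Rounded to 3 significant figures: 16.3 mm.

16.3 mm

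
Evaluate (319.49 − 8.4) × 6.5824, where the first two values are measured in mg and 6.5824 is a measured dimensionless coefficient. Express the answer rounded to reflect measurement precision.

319.49 mg − 8.4 mg = 311.09 mg; the difference is limited to 1 decimal place (4 s.f.).
Carrying full precision, 311.09 × 6.5824 = 2047.718816 mg; 6.5824 has 5 s.f., so the result keeps min(4, 5) = 4 s.f.
Rounded to 4 significant figures: 2048 mg.

2048 mg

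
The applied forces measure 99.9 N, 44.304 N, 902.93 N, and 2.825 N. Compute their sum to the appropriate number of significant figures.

1050.0 N

99.9 N + 44.304 N + 902.93 N + 2.825 N = 1049.959 N.
Addition/subtraction keeps the fewest decimal places: 99.9 → 1 decimal place, 44.304 → 3 decimal places, 902.93 → 2 decimal places, 2.825 → 3 decimal places; limit is 1.
Rounded to 1 decimal place: 1050.0 N.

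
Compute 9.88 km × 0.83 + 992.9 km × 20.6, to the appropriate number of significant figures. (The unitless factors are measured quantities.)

9.88 × 0.83 = 8.2004 → 8.2 km (2 s.f., last digit at the 10^-1 place).
992.9 × 20.6 = 20453.74 → 2.05 × 10⁴ km (3 s.f., last digit at the 10^2 place).
Sum: 20461.9404 km; keep the coarser place, 10^2.
Result: 2.05 × 10⁴ km.

2.05 × 10⁴ km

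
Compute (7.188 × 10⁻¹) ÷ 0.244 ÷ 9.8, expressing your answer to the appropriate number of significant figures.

(7.188 × 10⁻¹) ÷ 0.244 ÷ 9.8 = 0.300602208096…
Multiplication/division keeps the fewest significant figures: 7.188 × 10⁻¹ → 4 s.f., 0.244 → 3 s.f., 9.8 → 2 s.f.; limit is 2.
Rounded to 2 significant figures: 3.0 × 10⁻¹.

3.0 × 10⁻¹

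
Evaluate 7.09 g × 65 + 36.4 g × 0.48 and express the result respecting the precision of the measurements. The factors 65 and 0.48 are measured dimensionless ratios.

4.8 × 10^2 g

7.09 × 65 = 460.85 → 4.6 × 10^2 g (2 s.f., last digit at the 10^1 place).
36.4 × 0.48 = 17.472 → 17 g (2 s.f., last digit at the 10^0 place).
Sum: 478.322 g; keep the coarser place, 10^1.
Result: 4.8 × 10^2 g.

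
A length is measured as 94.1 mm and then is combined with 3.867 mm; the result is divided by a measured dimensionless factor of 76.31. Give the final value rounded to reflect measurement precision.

94.1 mm + 3.867 mm = 97.967 mm; the sum is limited to 1 decimal place (3 s.f.).
Carrying full precision, 97.967 ÷ 76.31 = 1.28380290919… mm; 76.31 has 4 s.f., so the result keeps min(3, 4) = 3 s.f.
Rounded to 3 significant figures: 1.28 mm.

1.28 mm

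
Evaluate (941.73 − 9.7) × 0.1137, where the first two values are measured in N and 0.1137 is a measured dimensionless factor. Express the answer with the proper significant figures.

941.73 N − 9.7 N = 932.03 N; the difference is limited to 1 decimal place (4 s.f.).
Carrying full precision, 932.03 × 0.1137 = 105.971811 N; 0.1137 has 4 s.f., so the result keeps min(4, 4) = 4 s.f.
Rounded to 4 significant figures: 106.0 N.

106.0 N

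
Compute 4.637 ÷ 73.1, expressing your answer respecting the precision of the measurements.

4.637 ÷ 73.1 = 0.0634336525308…
Multiplication/division keeps the fewest significant figures: 4.637 → 4 s.f., 73.1 → 3 s.f.; limit is 3.
Rounded to 3 significant figures: 6.34 × 10⁻².

6.34 × 10⁻²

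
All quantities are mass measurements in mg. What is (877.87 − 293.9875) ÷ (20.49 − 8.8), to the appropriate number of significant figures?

877.87 − 293.9875 = 583.8825, limited to 2 d.p. → 5 s.f.; 20.49 − 8.8 = 11.69, limited to 1 d.p. → 3 s.f.
Carrying full precision, 583.8825 ÷ 11.69 = 49.9471770744…; keep min(5, 3) = 3 s.f.
Rounded to 3 significant figures: 49.9.

49.9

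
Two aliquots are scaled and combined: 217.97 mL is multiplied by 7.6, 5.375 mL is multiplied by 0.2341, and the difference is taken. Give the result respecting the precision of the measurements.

1.7 × 10³ mL

217.97 × 7.6 = 1656.572 → 1.7 × 10³ mL (2 s.f., last digit at the 10^2 place).
5.375 × 0.2341 = 1.2582875 → 1.258 mL (4 s.f., last digit at the 10^-3 place).
Difference: 1655.3137125 mL; keep the coarser place, 10^2.
Result: 1.7 × 10³ mL.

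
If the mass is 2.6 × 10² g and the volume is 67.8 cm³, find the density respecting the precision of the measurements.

density = 2.6 × 10² g ÷ 67.8 cm³ = 3.83480825959… g/cm³.
2.6 × 10² has 2 significant figures; 67.8 has 3.
Division/multiplication keeps the fewest: 2 significant figures.
Rounded: 3.8 g/cm³.

3.8 g/cm³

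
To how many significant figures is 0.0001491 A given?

4

0.0001491: leading zeros are not significant.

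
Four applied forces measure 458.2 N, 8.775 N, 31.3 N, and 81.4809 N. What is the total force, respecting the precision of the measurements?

458.2 N + 8.775 N + 31.3 N + 81.4809 N = 579.7559 N.
Addition/subtraction keeps the fewest decimal places: 458.2 → 1 decimal place, 8.775 → 3 decimal places, 31.3 → 1 decimal place, 81.4809 → 4 decimal places; limit is 1.
Rounded to 1 decimal place: 579.8 N.

579.8 N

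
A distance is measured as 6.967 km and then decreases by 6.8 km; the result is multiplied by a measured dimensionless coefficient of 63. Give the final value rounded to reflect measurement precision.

1 × 10^1 km

6.967 km − 6.8 km = 0.167 km; the difference is limited to 1 decimal place (1 s.f.).
Carrying full precision, 0.167 × 63 = 10.521 km; 63 has 2 s.f., so the result keeps min(1, 2) = 1 s.f.
Rounded to 1 significant figure: 1 × 10^1 km.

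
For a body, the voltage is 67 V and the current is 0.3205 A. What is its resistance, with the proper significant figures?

2.1 × 10^2 Ω

resistance = 67 V ÷ 0.3205 A = 209.048361934… Ω.
67 has 2 significant figures; 0.3205 has 4.
Division/multiplication keeps the fewest: 2 significant figures.
Rounded: 2.1 × 10^2 Ω.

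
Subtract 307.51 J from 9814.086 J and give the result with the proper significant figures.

9814.086 J − 307.51 J = 9506.576 J.
Addition/subtraction keeps the fewest decimal places: 9814.086 → 3 decimal places, 307.51 → 2 decimal places; limit is 2.
Rounded to 2 decimal places: 9506.58 J.

9506.58 J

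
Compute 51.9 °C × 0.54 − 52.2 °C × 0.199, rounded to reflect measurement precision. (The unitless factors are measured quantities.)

51.9 × 0.54 = 28.026 → 28 °C (2 s.f., last digit at the 10^0 place).
52.2 × 0.199 = 10.3878 → 10.4 °C (3 s.f., last digit at the 10^-1 place).
Difference: 17.6382 °C; keep the coarser place, 10^0.
Result: 18 °C.

18 °C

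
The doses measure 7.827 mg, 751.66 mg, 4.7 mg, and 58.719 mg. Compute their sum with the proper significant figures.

7.827 mg + 751.66 mg + 4.7 mg + 58.719 mg = 822.906 mg.
Addition/subtraction keeps the fewest decimal places: 7.827 → 3 decimal places, 751.66 → 2 decimal places, 4.7 → 1 decimal place, 58.719 → 3 decimal places; limit is 1.
Rounded to 1 decimal place: 822.9 mg.

822.9 mg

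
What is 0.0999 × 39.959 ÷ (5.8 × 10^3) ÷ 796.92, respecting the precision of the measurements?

0.0999 × 39.959 ÷ (5.8 × 10^3) ÷ 796.92 = 8.63649208937 × 10^-7…
Multiplication/division keeps the fewest significant figures: 0.0999 → 3 s.f., 39.959 → 5 s.f., 5.8 × 10^3 → 2 s.f., 796.92 → 5 s.f.; limit is 2.
Rounded to 2 significant figures: 8.6 × 10^-7.

8.6 × 10^-7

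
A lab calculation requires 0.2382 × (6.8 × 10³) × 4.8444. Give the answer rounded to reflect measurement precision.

7.8 × 10³

0.2382 × (6.8 × 10³) × 4.8444 = 7846.765344
Multiplication/division keeps the fewest significant figures: 0.2382 → 4 s.f., 6.8 × 10³ → 2 s.f., 4.8444 → 5 s.f.; limit is 2.
Rounded to 2 significant figures: 7.8 × 10³.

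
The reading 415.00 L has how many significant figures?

415.00: trailing zeros after a decimal point are significant.

5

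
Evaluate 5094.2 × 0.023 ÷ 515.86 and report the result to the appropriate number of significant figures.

0.23

5094.2 × 0.023 ÷ 515.86 = 0.227128678324…
Multiplication/division keeps the fewest significant figures: 5094.2 → 5 s.f., 0.023 → 2 s.f., 515.86 → 5 s.f.; limit is 2.
Rounded to 2 significant figures: 0.23.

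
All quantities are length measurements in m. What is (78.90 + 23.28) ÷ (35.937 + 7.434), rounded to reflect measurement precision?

2.3560

78.90 + 23.28 = 102.18, limited to 2 d.p. → 5 s.f.; 35.937 + 7.434 = 43.371, limited to 3 d.p. → 5 s.f.
Carrying full precision, 102.18 ÷ 43.371 = 2.35595213391…; keep min(5, 5) = 5 s.f.
Rounded to 5 significant figures: 2.3560.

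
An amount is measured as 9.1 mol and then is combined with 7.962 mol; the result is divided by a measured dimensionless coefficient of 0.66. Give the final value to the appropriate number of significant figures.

9.1 mol + 7.962 mol = 17.062 mol; the sum is limited to 1 decimal place (3 s.f.).
Carrying full precision, 17.062 ÷ 0.66 = 25.8515151515… mol; 0.66 has 2 s.f., so the result keeps min(3, 2) = 2 s.f.
Rounded to 2 significant figures: 26 mol.

26 mol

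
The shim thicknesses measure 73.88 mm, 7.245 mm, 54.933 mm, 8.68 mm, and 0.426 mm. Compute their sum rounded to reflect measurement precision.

145.16 mm

73.88 mm + 7.245 mm + 54.933 mm + 8.68 mm + 0.426 mm = 145.164 mm.
Addition/subtraction keeps the fewest decimal places: 73.88 → 2 decimal places, 7.245 → 3 decimal places, 54.933 → 3 decimal places, 8.68 → 2 decimal places, 0.426 → 3 decimal places; limit is 2.
Rounded to 2 decimal places: 145.16 mm.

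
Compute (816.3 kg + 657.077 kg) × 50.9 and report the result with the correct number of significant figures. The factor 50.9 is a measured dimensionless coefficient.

7.50 × 10⁴ kg

816.3 kg + 657.077 kg = 1473.377 kg; the sum is limited to 1 decimal place (5 s.f.).
Carrying full precision, 1473.377 × 50.9 = 74994.8893 kg; 50.9 has 3 s.f., so the result keeps min(5, 3) = 3 s.f.
Rounded to 3 significant figures: 7.50 × 10⁴ kg.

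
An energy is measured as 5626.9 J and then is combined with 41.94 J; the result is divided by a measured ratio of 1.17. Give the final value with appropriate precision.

4.85 × 10^3 J

5626.9 J + 41.94 J = 5668.84 J; the sum is limited to 1 decimal place (5 s.f.).
Carrying full precision, 5668.84 ÷ 1.17 = 4845.16239316… J; 1.17 has 3 s.f., so the result keeps min(5, 3) = 3 s.f.
Rounded to 3 significant figures: 4.85 × 10^3 J.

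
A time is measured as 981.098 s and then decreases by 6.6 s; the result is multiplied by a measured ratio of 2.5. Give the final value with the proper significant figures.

2.4 × 10^3 s

981.098 s − 6.6 s = 974.498 s; the difference is limited to 1 decimal place (4 s.f.).
Carrying full precision, 974.498 × 2.5 = 2436.245 s; 2.5 has 2 s.f., so the result keeps min(4, 2) = 2 s.f.
Rounded to 2 significant figures: 2.4 × 10^3 s.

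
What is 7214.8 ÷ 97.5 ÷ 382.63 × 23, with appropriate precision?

7214.8 ÷ 97.5 ÷ 382.63 × 23 = 4.44803810604…
Multiplication/division keeps the fewest significant figures: 7214.8 → 5 s.f., 97.5 → 3 s.f., 382.63 → 5 s.f., 23 → 2 s.f.; limit is 2.
Rounded to 2 significant figures: 4.4.

4.4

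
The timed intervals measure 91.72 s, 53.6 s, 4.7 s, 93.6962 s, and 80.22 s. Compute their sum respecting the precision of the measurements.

91.72 s + 53.6 s + 4.7 s + 93.6962 s + 80.22 s = 323.9362 s.
Addition/subtraction keeps the fewest decimal places: 91.72 → 2 decimal places, 53.6 → 1 decimal place, 4.7 → 1 decimal place, 93.6962 → 4 decimal places, 80.22 → 2 decimal places; limit is 1.
Rounded to 1 decimal place: 323.9 s.

323.9 s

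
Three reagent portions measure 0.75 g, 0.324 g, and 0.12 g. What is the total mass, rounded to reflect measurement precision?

0.75 g + 0.324 g + 0.12 g = 1.194 g.
Addition/subtraction keeps the fewest decimal places: 0.75 → 2 decimal places, 0.324 → 3 decimal places, 0.12 → 2 decimal places; limit is 2.
Rounded to 2 decimal places: 1.19 g.

1.19 g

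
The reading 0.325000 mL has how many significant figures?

0.325000: leading zeros are not significant; trailing zeros after a decimal point are significant.

6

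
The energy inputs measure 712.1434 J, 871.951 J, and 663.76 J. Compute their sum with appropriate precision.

712.1434 J + 871.951 J + 663.76 J = 2247.8544 J.
Addition/subtraction keeps the fewest decimal places: 712.1434 → 4 decimal places, 871.951 → 3 decimal places, 663.76 → 2 decimal places; limit is 2.
Rounded to 2 decimal places: 2247.85 J.

2247.85 J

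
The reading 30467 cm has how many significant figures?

30467: zeros between nonzero digits are significant.

5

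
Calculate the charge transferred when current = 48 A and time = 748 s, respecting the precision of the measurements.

3.6 × 10^4 C

charge transferred = 48 A × 748 s = 35904 C.
48 has 2 significant figures; 748 has 3.
Division/multiplication keeps the fewest: 2 significant figures.
Rounded: 3.6 × 10^4 C.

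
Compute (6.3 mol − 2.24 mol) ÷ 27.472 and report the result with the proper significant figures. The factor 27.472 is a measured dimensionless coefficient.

6.3 mol − 2.24 mol = 4.06 mol; the difference is limited to 1 decimal place (2 s.f.).
Carrying full precision, 4.06 ÷ 27.472 = 0.147786837507… mol; 27.472 has 5 s.f., so the result keeps min(2, 5) = 2 s.f.
Rounded to 2 significant figures: 0.15 mol.

0.15 mol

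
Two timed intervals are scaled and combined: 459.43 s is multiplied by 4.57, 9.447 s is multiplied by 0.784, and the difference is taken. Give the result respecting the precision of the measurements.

459.43 × 4.57 = 2099.5951 → 2.10 × 10^3 s (3 s.f., last digit at the 10^1 place).
9.447 × 0.784 = 7.406448 → 7.41 s (3 s.f., last digit at the 10^-2 place).
Difference: 2092.188652 s; keep the coarser place, 10^1.
Result: 2.09 × 10^3 s.

2.09 × 10^3 s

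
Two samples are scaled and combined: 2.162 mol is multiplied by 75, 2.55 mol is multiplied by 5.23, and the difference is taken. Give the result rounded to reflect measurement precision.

1.5 × 10² mol

2.162 × 75 = 162.15 → 1.6 × 10² mol (2 s.f., last digit at the 10^1 place).
2.55 × 5.23 = 13.3365 → 13.3 mol (3 s.f., last digit at the 10^-1 place).
Difference: 148.8135 mol; keep the coarser place, 10^1.
Result: 1.5 × 10² mol.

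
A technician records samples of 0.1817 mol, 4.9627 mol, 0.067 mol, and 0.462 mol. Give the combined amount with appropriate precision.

0.1817 mol + 4.9627 mol + 0.067 mol + 0.462 mol = 5.6734 mol.
Addition/subtraction keeps the fewest decimal places: 0.1817 → 4 decimal places, 4.9627 → 4 decimal places, 0.067 → 3 decimal places, 0.462 → 3 decimal places; limit is 3.
Rounded to 3 decimal places: 5.673 mol.

5.673 mol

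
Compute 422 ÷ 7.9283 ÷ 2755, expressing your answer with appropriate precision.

0.0193

422 ÷ 7.9283 ÷ 2755 = 0.0193201624002…
Multiplication/division keeps the fewest significant figures: 422 → 3 s.f., 7.9283 → 5 s.f., 2755 → 4 s.f.; limit is 3.
Rounded to 3 significant figures: 0.0193.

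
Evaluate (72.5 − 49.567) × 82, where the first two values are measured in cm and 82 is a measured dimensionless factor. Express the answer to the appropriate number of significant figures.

1.9 × 10^3 cm

72.5 cm − 49.567 cm = 22.933 cm; the difference is limited to 1 decimal place (3 s.f.).
Carrying full precision, 22.933 × 82 = 1880.506 cm; 82 has 2 s.f., so the result keeps min(3, 2) = 2 s.f.
Rounded to 2 significant figures: 1.9 × 10^3 cm.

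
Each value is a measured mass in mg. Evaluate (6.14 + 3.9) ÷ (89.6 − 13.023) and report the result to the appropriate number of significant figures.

6.14 + 3.9 = 10.04, limited to 1 d.p. → 3 s.f.; 89.6 − 13.023 = 76.577, limited to 1 d.p. → 3 s.f.
Carrying full precision, 10.04 ÷ 76.577 = 0.131109863275…; keep min(3, 3) = 3 s.f.
Rounded to 3 significant figures: 0.131.

0.131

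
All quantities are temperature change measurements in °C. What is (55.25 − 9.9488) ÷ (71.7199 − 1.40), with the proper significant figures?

0.6442

55.25 − 9.9488 = 45.3012, limited to 2 d.p. → 4 s.f.; 71.7199 − 1.40 = 70.3199, limited to 2 d.p. → 4 s.f.
Carrying full precision, 45.3012 ÷ 70.3199 = 0.644215933185…; keep min(4, 4) = 4 s.f.
Rounded to 4 significant figures: 0.6442.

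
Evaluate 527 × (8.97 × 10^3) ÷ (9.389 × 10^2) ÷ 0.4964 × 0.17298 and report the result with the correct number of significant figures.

527 × (8.97 × 10^3) ÷ (9.389 × 10^2) ÷ 0.4964 × 0.17298 = 1754.4776458…
Multiplication/division keeps the fewest significant figures: 527 → 3 s.f., 8.97 × 10^3 → 3 s.f., 9.389 × 10^2 → 4 s.f., 0.4964 → 4 s.f., 0.17298 → 5 s.f.; limit is 3.
Rounded to 3 significant figures: 1.75 × 10^3.

1.75 × 10^3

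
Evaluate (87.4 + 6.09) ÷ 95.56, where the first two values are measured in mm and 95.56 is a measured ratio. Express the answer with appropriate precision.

9.78 × 10⁻¹ mm

87.4 mm + 6.09 mm = 93.49 mm; the sum is limited to 1 decimal place (3 s.f.).
Carrying full precision, 93.49 ÷ 95.56 = 0.978338216827… mm; 95.56 has 4 s.f., so the result keeps min(3, 4) = 3 s.f.
Rounded to 3 significant figures: 9.78 × 10⁻¹ mm.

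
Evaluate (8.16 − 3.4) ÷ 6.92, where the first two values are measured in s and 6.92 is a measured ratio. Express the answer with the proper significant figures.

0.69 s

8.16 s − 3.4 s = 4.76 s; the difference is limited to 1 decimal place (2 s.f.).
Carrying full precision, 4.76 ÷ 6.92 = 0.687861271676… s; 6.92 has 3 s.f., so the result keeps min(2, 3) = 2 s.f.
Rounded to 2 significant figures: 0.69 s.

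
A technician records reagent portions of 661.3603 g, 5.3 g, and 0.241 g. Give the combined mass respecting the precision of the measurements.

661.3603 g + 5.3 g + 0.241 g = 666.9013 g.
Addition/subtraction keeps the fewest decimal places: 661.3603 → 4 decimal places, 5.3 → 1 decimal place, 0.241 → 3 decimal places; limit is 1.
Rounded to 1 decimal place: 6.669 × 10^2 g.

6.669 × 10^2 g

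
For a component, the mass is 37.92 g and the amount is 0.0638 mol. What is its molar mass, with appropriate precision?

5.94 × 10^2 g/mol

molar mass = 37.92 g ÷ 0.0638 mol = 594.357366771… g/mol.
37.92 has 4 significant figures; 0.0638 has 3.
Division/multiplication keeps the fewest: 3 significant figures.
Rounded: 5.94 × 10^2 g/mol.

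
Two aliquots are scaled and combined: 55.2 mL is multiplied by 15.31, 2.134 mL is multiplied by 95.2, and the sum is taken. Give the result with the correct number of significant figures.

55.2 × 15.31 = 845.112 → 845 mL (3 s.f., last digit at the 10^0 place).
2.134 × 95.2 = 203.1568 → 203 mL (3 s.f., last digit at the 10^0 place).
Sum: 1048.2688 mL; keep the coarser place, 10^0.
Result: 1048 mL.

1048 mL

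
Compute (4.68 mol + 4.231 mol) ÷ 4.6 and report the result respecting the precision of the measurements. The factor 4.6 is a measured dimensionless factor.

4.68 mol + 4.231 mol = 8.911 mol; the sum is limited to 2 decimal places (3 s.f.).
Carrying full precision, 8.911 ÷ 4.6 = 1.93717391304… mol; 4.6 has 2 s.f., so the result keeps min(3, 2) = 2 s.f.
Rounded to 2 significant figures: 1.9 mol.

1.9 mol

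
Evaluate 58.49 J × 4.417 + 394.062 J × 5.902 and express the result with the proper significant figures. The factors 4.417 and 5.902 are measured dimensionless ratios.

2584 J

58.49 × 4.417 = 258.35033 → 258.4 J (4 s.f., last digit at the 10^-1 place).
394.062 × 5.902 = 2325.753924 → 2326 J (4 s.f., last digit at the 10^0 place).
Sum: 2584.104254 J; keep the coarser place, 10^0.
Result: 2584 J.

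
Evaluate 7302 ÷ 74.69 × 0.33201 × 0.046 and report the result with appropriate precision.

7302 ÷ 74.69 × 0.33201 × 0.046 = 1.49309817807…
Multiplication/division keeps the fewest significant figures: 7302 → 4 s.f., 74.69 → 4 s.f., 0.33201 → 5 s.f., 0.046 → 2 s.f.; limit is 2.
Rounded to 2 significant figures: 1.5.

1.5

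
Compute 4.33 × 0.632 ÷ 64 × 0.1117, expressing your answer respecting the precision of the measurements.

4.33 × 0.632 ÷ 64 × 0.1117 = 0.004776152375
Multiplication/division keeps the fewest significant figures: 4.33 → 3 s.f., 0.632 → 3 s.f., 64 → 2 s.f., 0.1117 → 4 s.f.; limit is 2.
Rounded to 2 significant figures: 4.8 × 10⁻³.

4.8 × 10⁻³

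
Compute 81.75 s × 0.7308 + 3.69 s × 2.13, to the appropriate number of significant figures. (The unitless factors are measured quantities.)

67.60 s

81.75 × 0.7308 = 59.7429 → 59.74 s (4 s.f., last digit at the 10^-2 place).
3.69 × 2.13 = 7.8597 → 7.86 s (3 s.f., last digit at the 10^-2 place).
Sum: 67.6026 s; keep the coarser place, 10^-2.
Result: 67.60 s.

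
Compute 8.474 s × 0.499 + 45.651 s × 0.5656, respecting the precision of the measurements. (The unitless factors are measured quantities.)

8.474 × 0.499 = 4.228526 → 4.23 s (3 s.f., last digit at the 10^-2 place).
45.651 × 0.5656 = 25.8202056 → 25.82 s (4 s.f., last digit at the 10^-2 place).
Sum: 30.0487316 s; keep the coarser place, 10^-2.
Result: 30.05 s.

30.05 s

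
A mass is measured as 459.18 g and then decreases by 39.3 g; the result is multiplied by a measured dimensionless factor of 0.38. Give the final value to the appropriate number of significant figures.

459.18 g − 39.3 g = 419.88 g; the difference is limited to 1 decimal place (4 s.f.).
Carrying full precision, 419.88 × 0.38 = 159.5544 g; 0.38 has 2 s.f., so the result keeps min(4, 2) = 2 s.f.
Rounded to 2 significant figures: 1.6 × 10^2 g.

1.6 × 10^2 g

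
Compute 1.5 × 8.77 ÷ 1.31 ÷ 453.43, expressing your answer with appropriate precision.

1.5 × 8.77 ÷ 1.31 ÷ 453.43 = 0.0221467144495…
Multiplication/division keeps the fewest significant figures: 1.5 → 2 s.f., 8.77 → 3 s.f., 1.31 → 3 s.f., 453.43 → 5 s.f.; limit is 2.
Rounded to 2 significant figures: 0.022.

0.022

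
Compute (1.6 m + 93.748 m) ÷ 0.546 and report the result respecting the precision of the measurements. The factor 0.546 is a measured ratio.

1.6 m + 93.748 m = 95.348 m; the sum is limited to 1 decimal place (3 s.f.).
Carrying full precision, 95.348 ÷ 0.546 = 174.63003663… m; 0.546 has 3 s.f., so the result keeps min(3, 3) = 3 s.f.
Rounded to 3 significant figures: 175 m.

175 m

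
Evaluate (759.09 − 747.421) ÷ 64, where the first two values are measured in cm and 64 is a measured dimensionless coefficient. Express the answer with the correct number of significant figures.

759.09 cm − 747.421 cm = 11.669 cm; the difference is limited to 2 decimal places (4 s.f.).
Carrying full precision, 11.669 ÷ 64 = 0.182328125 cm; 64 has 2 s.f., so the result keeps min(4, 2) = 2 s.f.
Rounded to 2 significant figures: 1.8 × 10^-1 cm.

1.8 × 10^-1 cm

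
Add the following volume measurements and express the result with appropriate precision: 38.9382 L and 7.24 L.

46.18 L

38.9382 L + 7.24 L = 46.1782 L.
Addition/subtraction keeps the fewest decimal places: 38.9382 → 4 decimal places, 7.24 → 2 decimal places; limit is 2.
Rounded to 2 decimal places: 46.18 L.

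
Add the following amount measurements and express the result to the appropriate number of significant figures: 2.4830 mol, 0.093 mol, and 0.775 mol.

2.4830 mol + 0.093 mol + 0.775 mol = 3.3510 mol.
Addition/subtraction keeps the fewest decimal places: 2.4830 → 4 decimal places, 0.093 → 3 decimal places, 0.775 → 3 decimal places; limit is 3.
Rounded to 3 decimal places: 3.351 mol.

3.351 mol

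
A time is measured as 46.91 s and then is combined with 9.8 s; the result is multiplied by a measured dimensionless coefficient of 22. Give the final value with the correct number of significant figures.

46.91 s + 9.8 s = 56.71 s; the sum is limited to 1 decimal place (3 s.f.).
Carrying full precision, 56.71 × 22 = 1247.62 s; 22 has 2 s.f., so the result keeps min(3, 2) = 2 s.f.
Rounded to 2 significant figures: 1.2 × 10^3 s.

1.2 × 10^3 s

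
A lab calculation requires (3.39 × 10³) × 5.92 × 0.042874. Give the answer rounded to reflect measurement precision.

8.60 × 10²

(3.39 × 10³) × 5.92 × 0.042874 = 860.4297312
Multiplication/division keeps the fewest significant figures: 3.39 × 10³ → 3 s.f., 5.92 → 3 s.f., 0.042874 → 5 s.f.; limit is 3.
Rounded to 3 significant figures: 8.60 × 10².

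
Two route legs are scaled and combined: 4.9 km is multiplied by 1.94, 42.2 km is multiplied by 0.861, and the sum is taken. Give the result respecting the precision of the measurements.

45.8 km

4.9 × 1.94 = 9.506 → 9.5 km (2 s.f., last digit at the 10^-1 place).
42.2 × 0.861 = 36.3342 → 36.3 km (3 s.f., last digit at the 10^-1 place).
Sum: 45.8402 km; keep the coarser place, 10^-1.
Result: 45.8 km.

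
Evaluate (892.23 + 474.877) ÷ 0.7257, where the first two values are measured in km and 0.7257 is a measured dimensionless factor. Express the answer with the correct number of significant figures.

892.23 km + 474.877 km = 1367.107 km; the sum is limited to 2 decimal places (6 s.f.).
Carrying full precision, 1367.107 ÷ 0.7257 = 1883.84594185… km; 0.7257 has 4 s.f., so the result keeps min(6, 4) = 4 s.f.
Rounded to 4 significant figures: 1884 km.

1884 km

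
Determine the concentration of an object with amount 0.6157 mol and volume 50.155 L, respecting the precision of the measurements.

concentration = 0.6157 mol ÷ 50.155 L = 0.0122759445718… mol/L.
0.6157 has 4 significant figures; 50.155 has 5.
Division/multiplication keeps the fewest: 4 significant figures.
Rounded: 1.228 × 10^-2 mol/L.

1.228 × 10^-2 mol/L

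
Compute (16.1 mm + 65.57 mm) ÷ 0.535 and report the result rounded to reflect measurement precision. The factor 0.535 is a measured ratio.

16.1 mm + 65.57 mm = 81.67 mm; the sum is limited to 1 decimal place (3 s.f.).
Carrying full precision, 81.67 ÷ 0.535 = 152.654205607… mm; 0.535 has 3 s.f., so the result keeps min(3, 3) = 3 s.f.
Rounded to 3 significant figures: 153 mm.

153 mm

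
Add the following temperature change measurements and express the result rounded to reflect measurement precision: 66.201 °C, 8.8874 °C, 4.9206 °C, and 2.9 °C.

82.9 °C

66.201 °C + 8.8874 °C + 4.9206 °C + 2.9 °C = 82.9090 °C.
Addition/subtraction keeps the fewest decimal places: 66.201 → 3 decimal places, 8.8874 → 4 decimal places, 4.9206 → 4 decimal places, 2.9 → 1 decimal place; limit is 1.
Rounded to 1 decimal place: 82.9 °C.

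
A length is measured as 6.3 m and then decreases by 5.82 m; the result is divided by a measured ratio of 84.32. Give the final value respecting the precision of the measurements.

6.3 m − 5.82 m = 0.48 m; the difference is limited to 1 decimal place (1 s.f.).
Carrying full precision, 0.48 ÷ 84.32 = 0.00569259962049… m; 84.32 has 4 s.f., so the result keeps min(1, 4) = 1 s.f.
Rounded to 1 significant figure: 6 × 10^-3 m.

6 × 10^-3 m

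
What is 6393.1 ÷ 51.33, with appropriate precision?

6393.1 ÷ 51.33 = 124.548996688…
Multiplication/division keeps the fewest significant figures: 6393.1 → 5 s.f., 51.33 → 4 s.f.; limit is 4.
Rounded to 4 significant figures: 124.5.

124.5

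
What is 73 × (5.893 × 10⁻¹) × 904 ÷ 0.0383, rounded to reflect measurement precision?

1.0 × 10⁶

73 × (5.893 × 10⁻¹) × 904 ÷ 0.0383 = 1015380.82507…
Multiplication/division keeps the fewest significant figures: 73 → 2 s.f., 5.893 × 10⁻¹ → 4 s.f., 904 → 3 s.f., 0.0383 → 3 s.f.; limit is 2.
Rounded to 2 significant figures: 1.0 × 10⁶.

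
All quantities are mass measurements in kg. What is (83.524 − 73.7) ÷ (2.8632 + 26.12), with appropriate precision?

83.524 − 73.7 = 9.824, limited to 1 d.p. → 2 s.f.; 2.8632 + 26.12 = 28.9832, limited to 2 d.p. → 4 s.f.
Carrying full precision, 9.824 ÷ 28.9832 = 0.338954980816…; keep min(2, 4) = 2 s.f.
Rounded to 2 significant figures: 0.34.

0.34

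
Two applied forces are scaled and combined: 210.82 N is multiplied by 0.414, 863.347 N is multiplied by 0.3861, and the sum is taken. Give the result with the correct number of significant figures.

420.6 N

210.82 × 0.414 = 87.27948 → 87.3 N (3 s.f., last digit at the 10^-1 place).
863.347 × 0.3861 = 333.3382767 → 3.333 × 10² N (4 s.f., last digit at the 10^-1 place).
Sum: 420.6177567 N; keep the coarser place, 10^-1.
Result: 420.6 N.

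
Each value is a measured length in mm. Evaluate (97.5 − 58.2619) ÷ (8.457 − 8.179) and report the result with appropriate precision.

141

97.5 − 58.2619 = 39.2381, limited to 1 d.p. → 3 s.f.; 8.457 − 8.179 = 0.278, limited to 3 d.p. → 3 s.f.
Carrying full precision, 39.2381 ÷ 0.278 = 141.144244604…; keep min(3, 3) = 3 s.f.
Rounded to 3 significant figures: 141.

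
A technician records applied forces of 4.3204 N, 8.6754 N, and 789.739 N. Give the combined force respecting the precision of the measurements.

4.3204 N + 8.6754 N + 789.739 N = 802.7348 N.
Addition/subtraction keeps the fewest decimal places: 4.3204 → 4 decimal places, 8.6754 → 4 decimal places, 789.739 → 3 decimal places; limit is 3.
Rounded to 3 decimal places: 802.735 N.

802.735 N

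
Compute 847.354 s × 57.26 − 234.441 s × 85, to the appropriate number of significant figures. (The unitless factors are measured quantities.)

847.354 × 57.26 = 48519.49004 → 4.852 × 10^4 s (4 s.f., last digit at the 10^1 place).
234.441 × 85 = 19927.485 → 2.0 × 10^4 s (2 s.f., last digit at the 10^3 place).
Difference: 28592.00504 s; keep the coarser place, 10^3.
Result: 2.9 × 10^4 s.

2.9 × 10^4 s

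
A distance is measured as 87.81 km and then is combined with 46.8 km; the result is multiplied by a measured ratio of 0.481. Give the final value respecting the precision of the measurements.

64.7 km

87.81 km + 46.8 km = 134.61 km; the sum is limited to 1 decimal place (4 s.f.).
Carrying full precision, 134.61 × 0.481 = 64.74741 km; 0.481 has 3 s.f., so the result keeps min(4, 3) = 3 s.f.
Rounded to 3 significant figures: 64.7 km.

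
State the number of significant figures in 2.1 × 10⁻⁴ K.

2.1 × 10⁻⁴: in scientific notation every digit of the coefficient is significant.

2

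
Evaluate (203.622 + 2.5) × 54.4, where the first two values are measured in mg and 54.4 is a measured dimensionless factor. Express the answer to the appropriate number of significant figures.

203.622 mg + 2.5 mg = 206.122 mg; the sum is limited to 1 decimal place (4 s.f.).
Carrying full precision, 206.122 × 54.4 = 11213.0368 mg; 54.4 has 3 s.f., so the result keeps min(4, 3) = 3 s.f.
Rounded to 3 significant figures: 1.12 × 10^4 mg.

1.12 × 10^4 mg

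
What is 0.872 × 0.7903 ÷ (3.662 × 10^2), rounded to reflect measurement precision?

0.00188

0.872 × 0.7903 ÷ (3.662 × 10^2) = 0.00188187220098…
Multiplication/division keeps the fewest significant figures: 0.872 → 3 s.f., 0.7903 → 4 s.f., 3.662 × 10^2 → 4 s.f.; limit is 3.
Rounded to 3 significant figures: 0.00188.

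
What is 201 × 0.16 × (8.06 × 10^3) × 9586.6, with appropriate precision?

201 × 0.16 × (8.06 × 10^3) × 9586.6 = 2.48493875136 × 10^9
Multiplication/division keeps the fewest significant figures: 201 → 3 s.f., 0.16 → 2 s.f., 8.06 × 10^3 → 3 s.f., 9586.6 → 5 s.f.; limit is 2.
Rounded to 2 significant figures: 2.5 × 10^9.

2.5 × 10^9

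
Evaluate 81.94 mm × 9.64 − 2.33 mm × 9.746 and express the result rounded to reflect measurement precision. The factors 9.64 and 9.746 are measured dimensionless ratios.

81.94 × 9.64 = 789.9016 → 790. mm (3 s.f., last digit at the 10^0 place).
2.33 × 9.746 = 22.70818 → 22.7 mm (3 s.f., last digit at the 10^-1 place).
Difference: 767.19342 mm; keep the coarser place, 10^0.
Result: 767 mm.

767 mm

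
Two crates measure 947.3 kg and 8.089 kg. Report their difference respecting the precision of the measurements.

947.3 kg − 8.089 kg = 939.211 kg.
Addition/subtraction keeps the fewest decimal places: 947.3 → 1 decimal place, 8.089 → 3 decimal places; limit is 1.
Rounded to 1 decimal place: 939.2 kg.

939.2 kg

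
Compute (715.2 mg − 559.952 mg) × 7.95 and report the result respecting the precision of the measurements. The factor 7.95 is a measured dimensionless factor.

715.2 mg − 559.952 mg = 155.248 mg; the difference is limited to 1 decimal place (4 s.f.).
Carrying full precision, 155.248 × 7.95 = 1234.2216 mg; 7.95 has 3 s.f., so the result keeps min(4, 3) = 3 s.f.
Rounded to 3 significant figures: 1.23 × 10³ mg.

1.23 × 10³ mg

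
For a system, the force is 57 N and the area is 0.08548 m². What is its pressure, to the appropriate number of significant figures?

6.7 × 10^2 Pa

pressure = 57 N ÷ 0.08548 m² = 666.822648573… Pa.
57 has 2 significant figures; 0.08548 has 4.
Division/multiplication keeps the fewest: 2 significant figures.
Rounded: 6.7 × 10^2 Pa.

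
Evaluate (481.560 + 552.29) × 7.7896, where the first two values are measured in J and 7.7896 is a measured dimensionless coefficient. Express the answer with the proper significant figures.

8053.3 J

481.560 J + 552.29 J = 1033.850 J; the sum is limited to 2 decimal places (6 s.f.).
Carrying full precision, 1033.850 × 7.7896 = 8053.27796 J; 7.7896 has 5 s.f., so the result keeps min(6, 5) = 5 s.f.
Rounded to 5 significant figures: 8053.3 J.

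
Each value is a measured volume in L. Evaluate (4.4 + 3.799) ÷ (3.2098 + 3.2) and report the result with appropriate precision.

4.4 + 3.799 = 8.199, limited to 1 d.p. → 2 s.f.; 3.2098 + 3.2 = 6.4098, limited to 1 d.p. → 2 s.f.
Carrying full precision, 8.199 ÷ 6.4098 = 1.27913507442…; keep min(2, 2) = 2 s.f.
Rounded to 2 significant figures: 1.3.

1.3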